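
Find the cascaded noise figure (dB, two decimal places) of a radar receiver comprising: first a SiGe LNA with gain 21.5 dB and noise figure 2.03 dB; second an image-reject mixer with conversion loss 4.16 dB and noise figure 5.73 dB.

2.08 dB

Convert to linear (a loss of L dB is a gain of −L dB): F_i = 10^(NF_i/10), G_i = 10^(G_i,dB/10)
  Stage 1: F_1 = 10^(2.03/10) = 1.596, G_1 = 10^(21.5/10) = 141.3
  Stage 2: F_2 = 10^(5.73/10) = 3.741, G_2 = 10^(−4.16/10) = 0.3837
Friis cascade:
  F = 1.596 + (3.741 − 1)/141.3 = 1.615
NF = 10 log₁₀(1.615) = 2.08 dB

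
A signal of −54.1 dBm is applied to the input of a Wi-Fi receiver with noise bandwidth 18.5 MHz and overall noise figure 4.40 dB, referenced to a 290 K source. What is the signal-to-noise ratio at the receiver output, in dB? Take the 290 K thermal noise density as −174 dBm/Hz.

Noise floor: N = −174 + 10 log₁₀(B) + NF
10 log₁₀(1.85×10⁷) = 72.67 dB
N = −174 + 72.67 + 4.40 = −96.93 dBm
SNR = P_sig − N = −54.1 − (−96.93) = 42.83 dB → 42.8 dB

42.8 dB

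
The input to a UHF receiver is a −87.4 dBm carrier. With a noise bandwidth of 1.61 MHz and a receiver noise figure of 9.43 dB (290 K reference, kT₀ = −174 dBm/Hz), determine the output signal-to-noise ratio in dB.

15.1 dB

Noise floor: N = −174 + 10 log₁₀(B) + NF
10 log₁₀(1.61×10⁶) = 62.07 dB
N = −174 + 62.07 + 9.43 = −102.50 dBm
SNR = P_sig − N = −87.4 − (−102.50) = 15.10 dB → 15.1 dB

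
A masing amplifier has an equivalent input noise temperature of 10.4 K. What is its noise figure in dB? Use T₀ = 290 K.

0.153 dB

F = 1 + T_e/T₀ = 1 + 10.4/290 = 1.03586
NF = 10 log₁₀(1.03586) = 0.153 dB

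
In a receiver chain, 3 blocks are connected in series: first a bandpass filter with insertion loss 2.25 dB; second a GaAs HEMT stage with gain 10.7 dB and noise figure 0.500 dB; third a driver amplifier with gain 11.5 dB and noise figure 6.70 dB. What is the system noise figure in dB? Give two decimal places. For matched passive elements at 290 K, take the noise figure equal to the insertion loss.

3.82 dB

Convert to linear (a loss of L dB is a gain of −L dB): F_i = 10^(NF_i/10), G_i = 10^(G_i,dB/10)
  Stage 1: F_1 = 10^(2.25/10) = 1.679, G_1 = 10^(−2.25/10) = 0.5957
  Stage 2: F_2 = 10^(0.500/10) = 1.122, G_2 = 10^(10.7/10) = 11.75
  Stage 3: F_3 = 10^(6.70/10) = 4.677, G_3 = 10^(11.5/10) = 14.13
Friis cascade:
  F = 1.679 + (1.122 − 1)/0.5957 + (4.677 − 1)/6.998 = 2.409
NF = 10 log₁₀(2.409) = 3.82 dB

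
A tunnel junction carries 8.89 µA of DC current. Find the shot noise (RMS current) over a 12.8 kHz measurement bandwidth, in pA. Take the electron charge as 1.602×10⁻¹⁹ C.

191 pA

I_n = √(2qI·B)
2qI·B = 2 × 1.602×10⁻¹⁹ × 8.89×10⁻⁶ × 1.28×10⁴ = 3.65×10⁻²⁰ A²
I_n = √(3.65×10⁻²⁰) = 1.91×10⁻¹⁰ A = 191 pA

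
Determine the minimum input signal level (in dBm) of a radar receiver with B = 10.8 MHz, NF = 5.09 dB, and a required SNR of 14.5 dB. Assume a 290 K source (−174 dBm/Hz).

−84.1 dBm

Sensitivity = −174 + 10 log₁₀(B) + NF + SNR_min
= −174 + 70.33 + 5.09 + 14.5
= −84.08 dBm → −84.1 dBm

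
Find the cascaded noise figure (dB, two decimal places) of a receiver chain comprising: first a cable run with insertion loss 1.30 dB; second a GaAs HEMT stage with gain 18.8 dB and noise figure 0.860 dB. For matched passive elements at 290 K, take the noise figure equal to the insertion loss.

Convert to linear (a loss of L dB is a gain of −L dB): F_i = 10^(NF_i/10), G_i = 10^(G_i,dB/10)
  Stage 1: F_1 = 10^(1.30/10) = 1.349, G_1 = 10^(−1.30/10) = 0.7413
  Stage 2: F_2 = 10^(0.860/10) = 1.219, G_2 = 10^(18.8/10) = 75.86
Friis cascade:
  F = 1.349 + (1.219 − 1)/0.7413 = 1.644
NF = 10 log₁₀(1.644) = 2.16 dB

2.16 dB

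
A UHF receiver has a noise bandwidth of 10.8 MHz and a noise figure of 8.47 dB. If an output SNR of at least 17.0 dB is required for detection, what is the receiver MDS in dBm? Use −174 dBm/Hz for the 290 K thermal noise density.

Sensitivity = −174 + 10 log₁₀(B) + NF + SNR_min
= −174 + 70.33 + 8.47 + 17.0
= −78.20 dBm → −78.2 dBm

−78.2 dBm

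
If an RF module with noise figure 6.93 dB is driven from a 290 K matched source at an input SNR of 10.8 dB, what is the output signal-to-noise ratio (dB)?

3.87 dB

By definition F = SNR_in/SNR_out, so in dB: SNR_out = SNR_in − NF
SNR_out = 10.8 − 6.93 = 3.87 dB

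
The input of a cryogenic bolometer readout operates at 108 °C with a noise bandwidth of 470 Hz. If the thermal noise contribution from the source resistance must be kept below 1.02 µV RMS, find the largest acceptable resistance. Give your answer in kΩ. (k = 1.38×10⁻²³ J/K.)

105 kΩ

T = 108 °C + 273.15 = 381.15 K
Johnson–Nyquist: V_n = √(4kTRB) ⇒ R = V_n² / (4kTB)
4kTB = 4 × 1.38×10⁻²³ × 381.15 × 4.70×10² = 9.89×10⁻¹⁸
R = (1.02×10⁻⁶)² / 9.89×10⁻¹⁸ = 1.05×10⁵ Ω = 105 kΩ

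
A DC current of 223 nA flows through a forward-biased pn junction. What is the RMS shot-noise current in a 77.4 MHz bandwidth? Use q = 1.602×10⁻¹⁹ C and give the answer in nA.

2.35 nA

I_n = √(2qI·B)
2qI·B = 2 × 1.602×10⁻¹⁹ × 2.23×10⁻⁷ × 7.74×10⁷ = 5.53×10⁻¹⁸ A²
I_n = √(5.53×10⁻¹⁸) = 2.35×10⁻⁹ A = 2.35 nA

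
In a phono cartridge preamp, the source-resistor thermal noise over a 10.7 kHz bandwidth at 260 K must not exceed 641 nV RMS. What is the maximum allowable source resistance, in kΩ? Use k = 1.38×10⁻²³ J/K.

Johnson–Nyquist: V_n = √(4kTRB) ⇒ R = V_n² / (4kTB)
4kTB = 4 × 1.38×10⁻²³ × 260 × 1.07×10⁴ = 1.54×10⁻¹⁶
R = (6.41×10⁻⁷)² / 1.54×10⁻¹⁶ = 2.68×10³ Ω = 2.68 kΩ

2.68 kΩ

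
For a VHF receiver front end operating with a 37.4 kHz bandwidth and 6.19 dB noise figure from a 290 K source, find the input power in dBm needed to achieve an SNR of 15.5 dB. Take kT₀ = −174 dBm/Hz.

−106.6 dBm

Sensitivity = −174 + 10 log₁₀(B) + NF + SNR_min
= −174 + 45.73 + 6.19 + 15.5
= −106.58 dBm → −106.6 dBm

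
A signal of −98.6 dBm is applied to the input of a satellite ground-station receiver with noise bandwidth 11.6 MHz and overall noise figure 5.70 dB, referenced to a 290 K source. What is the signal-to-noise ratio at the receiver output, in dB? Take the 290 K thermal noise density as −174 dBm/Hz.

−0.9 dB

Noise floor: N = −174 + 10 log₁₀(B) + NF
10 log₁₀(1.16×10⁷) = 70.64 dB
N = −174 + 70.64 + 5.70 = −97.66 dBm
SNR = P_sig − N = −98.6 − (−97.66) = −0.94 dB → −0.9 dB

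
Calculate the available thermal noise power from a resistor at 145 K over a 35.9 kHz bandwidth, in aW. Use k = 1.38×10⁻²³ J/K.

71.8 aW

P_n = kTB = 1.38×10⁻²³ × 145 × 3.59×10⁴ = 7.18×10⁻¹⁷ W = 71.8 aW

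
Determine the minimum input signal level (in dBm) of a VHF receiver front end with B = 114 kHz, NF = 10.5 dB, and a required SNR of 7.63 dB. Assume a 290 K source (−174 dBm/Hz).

−105.3 dBm

Sensitivity = −174 + 10 log₁₀(B) + NF + SNR_min
= −174 + 50.57 + 10.5 + 7.63
= −105.30 dBm → −105.3 dBm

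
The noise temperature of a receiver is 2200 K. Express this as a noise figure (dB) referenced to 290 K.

F = 1 + T_e/T₀ = 1 + 2200/290 = 8.58621
NF = 10 log₁₀(8.58621) = 9.34 dB

9.34 dB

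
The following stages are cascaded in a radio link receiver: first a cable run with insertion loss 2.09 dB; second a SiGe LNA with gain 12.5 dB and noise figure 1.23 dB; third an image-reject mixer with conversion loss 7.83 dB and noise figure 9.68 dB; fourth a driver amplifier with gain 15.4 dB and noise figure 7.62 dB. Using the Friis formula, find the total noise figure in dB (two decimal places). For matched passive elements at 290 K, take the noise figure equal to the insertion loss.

7.44 dB

Convert to linear (a loss of L dB is a gain of −L dB): F_i = 10^(NF_i/10), G_i = 10^(G_i,dB/10)
  Stage 1: F_1 = 10^(2.09/10) = 1.618, G_1 = 10^(−2.09/10) = 0.6180
  Stage 2: F_2 = 10^(1.23/10) = 1.327, G_2 = 10^(12.5/10) = 17.78
  Stage 3: F_3 = 10^(9.68/10) = 9.290, G_3 = 10^(−7.83/10) = 0.1648
  Stage 4: F_4 = 10^(7.62/10) = 5.781, G_4 = 10^(15.4/10) = 34.67
Friis cascade:
  F = 1.618 + (1.327 − 1)/0.6180 + (9.290 − 1)/10.99 + (5.781 − 1)/1.811 = 5.542
NF = 10 log₁₀(5.542) = 7.44 dB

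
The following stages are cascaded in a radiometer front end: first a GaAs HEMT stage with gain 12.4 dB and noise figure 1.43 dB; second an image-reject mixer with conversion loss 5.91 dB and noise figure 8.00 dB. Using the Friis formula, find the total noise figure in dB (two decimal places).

2.29 dB

Convert to linear (a loss of L dB is a gain of −L dB): F_i = 10^(NF_i/10), G_i = 10^(G_i,dB/10)
  Stage 1: F_1 = 10^(1.43/10) = 1.390, G_1 = 10^(12.4/10) = 17.38
  Stage 2: F_2 = 10^(8.00/10) = 6.310, G_2 = 10^(−5.91/10) = 0.2564
Friis cascade:
  F = 1.390 + (6.310 − 1)/17.38 = 1.695
NF = 10 log₁₀(1.695) = 2.29 dB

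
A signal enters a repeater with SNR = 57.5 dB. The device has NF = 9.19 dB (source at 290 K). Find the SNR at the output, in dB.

48.31 dB

By definition F = SNR_in/SNR_out, so in dB: SNR_out = SNR_in − NF
SNR_out = 57.5 − 9.19 = 48.31 dB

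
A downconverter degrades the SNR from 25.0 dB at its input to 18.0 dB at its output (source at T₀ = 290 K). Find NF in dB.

7.0 dB

NF (dB) = SNR_in(dB) − SNR_out(dB) when the source is at T₀
NF = 25.0 − 18.0 = 7.0 dB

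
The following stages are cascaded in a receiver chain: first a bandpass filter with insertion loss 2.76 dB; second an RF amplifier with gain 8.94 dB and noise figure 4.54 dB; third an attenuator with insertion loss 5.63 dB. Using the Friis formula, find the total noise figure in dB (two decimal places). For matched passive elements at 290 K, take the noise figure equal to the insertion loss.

Convert to linear (a loss of L dB is a gain of −L dB): F_i = 10^(NF_i/10), G_i = 10^(G_i,dB/10)
  Stage 1: F_1 = 10^(2.76/10) = 1.888, G_1 = 10^(−2.76/10) = 0.5297
  Stage 2: F_2 = 10^(4.54/10) = 2.844, G_2 = 10^(8.94/10) = 7.834
  Stage 3: F_3 = 10^(5.63/10) = 3.656, G_3 = 10^(−5.63/10) = 0.2735
Friis cascade:
  F = 1.888 + (2.844 − 1)/0.5297 + (3.656 − 1)/4.150 = 6.010
NF = 10 log₁₀(6.010) = 7.79 dB

7.79 dB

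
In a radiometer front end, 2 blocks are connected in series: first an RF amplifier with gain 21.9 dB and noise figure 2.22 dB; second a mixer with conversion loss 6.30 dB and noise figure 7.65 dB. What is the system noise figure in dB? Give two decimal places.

2.30 dB

Convert to linear (a loss of L dB is a gain of −L dB): F_i = 10^(NF_i/10), G_i = 10^(G_i,dB/10)
  Stage 1: F_1 = 10^(2.22/10) = 1.667, G_1 = 10^(21.9/10) = 154.9
  Stage 2: F_2 = 10^(7.65/10) = 5.821, G_2 = 10^(−6.30/10) = 0.2344
Friis cascade:
  F = 1.667 + (5.821 − 1)/154.9 = 1.698
NF = 10 log₁₀(1.698) = 2.30 dB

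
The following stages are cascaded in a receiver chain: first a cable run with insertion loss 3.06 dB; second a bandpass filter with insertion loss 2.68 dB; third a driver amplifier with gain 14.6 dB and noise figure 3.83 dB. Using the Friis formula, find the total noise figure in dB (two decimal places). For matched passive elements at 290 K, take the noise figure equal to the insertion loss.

9.57 dB

Convert to linear (a loss of L dB is a gain of −L dB): F_i = 10^(NF_i/10), G_i = 10^(G_i,dB/10)
  Stage 1: F_1 = 10^(3.06/10) = 2.023, G_1 = 10^(−3.06/10) = 0.4943
  Stage 2: F_2 = 10^(2.68/10) = 1.854, G_2 = 10^(−2.68/10) = 0.5395
  Stage 3: F_3 = 10^(3.83/10) = 2.415, G_3 = 10^(14.6/10) = 28.84
Friis cascade:
  F = 2.023 + (1.854 − 1)/0.4943 + (2.415 − 1)/0.2667 = 9.057
NF = 10 log₁₀(9.057) = 9.57 dB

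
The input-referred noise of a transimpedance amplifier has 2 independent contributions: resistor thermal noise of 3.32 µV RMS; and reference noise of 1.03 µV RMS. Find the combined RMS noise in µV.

3.48 µV

Uncorrelated sources add in power (mean-square): V_tot = √(ΣV_i²)
V_tot = √[(3.32×10⁻⁶)² + (1.03×10⁻⁶)²] = 3.48×10⁻⁶ V = 3.48 µV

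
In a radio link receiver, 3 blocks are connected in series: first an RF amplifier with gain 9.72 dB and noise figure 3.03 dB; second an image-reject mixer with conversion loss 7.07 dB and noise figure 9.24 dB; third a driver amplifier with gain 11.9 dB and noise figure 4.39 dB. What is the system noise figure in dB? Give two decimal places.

5.74 dB

Convert to linear (a loss of L dB is a gain of −L dB): F_i = 10^(NF_i/10), G_i = 10^(G_i,dB/10)
  Stage 1: F_1 = 10^(3.03/10) = 2.009, G_1 = 10^(9.72/10) = 9.376
  Stage 2: F_2 = 10^(9.24/10) = 8.395, G_2 = 10^(−7.07/10) = 0.1963
  Stage 3: F_3 = 10^(4.39/10) = 2.748, G_3 = 10^(11.9/10) = 15.49
Friis cascade:
  F = 2.009 + (8.395 − 1)/9.376 + (2.748 − 1)/1.841 = 3.747
NF = 10 log₁₀(3.747) = 5.74 dB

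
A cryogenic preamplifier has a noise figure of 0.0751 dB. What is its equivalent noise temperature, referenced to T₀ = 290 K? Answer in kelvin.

5.06 K

F = 10^(0.0751/10) = 1.01744
T_e = (F − 1)·T₀ = (1.01744 − 1) × 290 = 5.06 K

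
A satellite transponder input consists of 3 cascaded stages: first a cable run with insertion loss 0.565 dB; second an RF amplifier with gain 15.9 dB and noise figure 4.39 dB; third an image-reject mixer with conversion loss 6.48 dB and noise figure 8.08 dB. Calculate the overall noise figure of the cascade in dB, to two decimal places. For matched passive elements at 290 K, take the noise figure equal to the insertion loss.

5.17 dB

Convert to linear (a loss of L dB is a gain of −L dB): F_i = 10^(NF_i/10), G_i = 10^(G_i,dB/10)
  Stage 1: F_1 = 10^(0.565/10) = 1.139, G_1 = 10^(−0.565/10) = 0.8780
  Stage 2: F_2 = 10^(4.39/10) = 2.748, G_2 = 10^(15.9/10) = 38.90
  Stage 3: F_3 = 10^(8.08/10) = 6.427, G_3 = 10^(−6.48/10) = 0.2249
Friis cascade:
  F = 1.139 + (2.748 − 1)/0.8780 + (6.427 − 1)/34.16 = 3.289
NF = 10 log₁₀(3.289) = 5.17 dB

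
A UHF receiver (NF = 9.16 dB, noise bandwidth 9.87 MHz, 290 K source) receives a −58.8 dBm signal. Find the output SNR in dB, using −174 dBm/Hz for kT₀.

36.1 dB

Noise floor: N = −174 + 10 log₁₀(B) + NF
10 log₁₀(9.87×10⁶) = 69.94 dB
N = −174 + 69.94 + 9.16 = −94.90 dBm
SNR = P_sig − N = −58.8 − (−94.90) = 36.10 dB → 36.1 dB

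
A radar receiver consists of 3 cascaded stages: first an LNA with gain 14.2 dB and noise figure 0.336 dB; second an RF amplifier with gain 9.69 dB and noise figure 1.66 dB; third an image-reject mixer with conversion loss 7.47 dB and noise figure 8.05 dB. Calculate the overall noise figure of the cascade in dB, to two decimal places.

0.49 dB

Convert to linear (a loss of L dB is a gain of −L dB): F_i = 10^(NF_i/10), G_i = 10^(G_i,dB/10)
  Stage 1: F_1 = 10^(0.336/10) = 1.080, G_1 = 10^(14.2/10) = 26.30
  Stage 2: F_2 = 10^(1.66/10) = 1.466, G_2 = 10^(9.69/10) = 9.311
  Stage 3: F_3 = 10^(8.05/10) = 6.383, G_3 = 10^(−7.47/10) = 0.1791
Friis cascade:
  F = 1.080 + (1.466 − 1)/26.30 + (6.383 − 1)/244.9 = 1.120
NF = 10 log₁₀(1.120) = 0.49 dB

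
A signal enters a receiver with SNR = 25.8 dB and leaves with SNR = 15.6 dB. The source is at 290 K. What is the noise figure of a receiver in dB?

NF (dB) = SNR_in(dB) − SNR_out(dB) when the source is at T₀
NF = 25.8 − 15.6 = 10.2 dB

10.2 dB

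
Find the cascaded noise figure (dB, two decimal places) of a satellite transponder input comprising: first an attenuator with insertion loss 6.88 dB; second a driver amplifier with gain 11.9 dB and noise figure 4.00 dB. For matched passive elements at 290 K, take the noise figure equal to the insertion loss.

10.88 dB

Convert to linear (a loss of L dB is a gain of −L dB): F_i = 10^(NF_i/10), G_i = 10^(G_i,dB/10)
  Stage 1: F_1 = 10^(6.88/10) = 4.875, G_1 = 10^(−6.88/10) = 0.2051
  Stage 2: F_2 = 10^(4.00/10) = 2.512, G_2 = 10^(11.9/10) = 15.49
Friis cascade:
  F = 4.875 + (2.512 − 1)/0.2051 = 12.25
NF = 10 log₁₀(12.25) = 10.88 dB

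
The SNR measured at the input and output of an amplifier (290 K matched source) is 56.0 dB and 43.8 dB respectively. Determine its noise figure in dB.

NF (dB) = SNR_in(dB) − SNR_out(dB) when the source is at T₀
NF = 56.0 − 43.8 = 12.2 dB

12.2 dB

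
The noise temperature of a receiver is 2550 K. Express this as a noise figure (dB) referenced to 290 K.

F = 1 + T_e/T₀ = 1 + 2550/290 = 9.7931
NF = 10 log₁₀(9.7931) = 9.91 dB

9.91 dB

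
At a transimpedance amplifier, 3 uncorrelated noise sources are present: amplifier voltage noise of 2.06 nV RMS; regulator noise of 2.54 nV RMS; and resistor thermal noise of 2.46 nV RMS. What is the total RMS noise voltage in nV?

4.09 nV

Uncorrelated sources add in power (mean-square): V_tot = √(ΣV_i²)
V_tot = √[(2.06×10⁻⁹)² + (2.54×10⁻⁹)² + (2.46×10⁻⁹)²] = 4.09×10⁻⁹ V = 4.09 nV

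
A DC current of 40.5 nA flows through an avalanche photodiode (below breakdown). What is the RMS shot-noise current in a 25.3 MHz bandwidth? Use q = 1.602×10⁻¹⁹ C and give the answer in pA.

573 pA

I_n = √(2qI·B)
2qI·B = 2 × 1.602×10⁻¹⁹ × 4.05×10⁻⁸ × 2.53×10⁷ = 3.28×10⁻¹⁹ A²
I_n = √(3.28×10⁻¹⁹) = 5.73×10⁻¹⁰ A = 573 pA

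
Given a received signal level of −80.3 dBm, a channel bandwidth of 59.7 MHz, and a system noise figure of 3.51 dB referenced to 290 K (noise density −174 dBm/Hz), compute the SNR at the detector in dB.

Noise floor: N = −174 + 10 log₁₀(B) + NF
10 log₁₀(5.97×10⁷) = 77.76 dB
N = −174 + 77.76 + 3.51 = −92.73 dBm
SNR = P_sig − N = −80.3 − (−92.73) = 12.43 dB → 12.4 dB

12.4 dB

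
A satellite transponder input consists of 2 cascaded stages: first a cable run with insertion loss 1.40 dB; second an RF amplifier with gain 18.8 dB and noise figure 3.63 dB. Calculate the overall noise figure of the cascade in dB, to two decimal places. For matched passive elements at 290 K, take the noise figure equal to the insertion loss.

5.03 dB

Convert to linear (a loss of L dB is a gain of −L dB): F_i = 10^(NF_i/10), G_i = 10^(G_i,dB/10)
  Stage 1: F_1 = 10^(1.40/10) = 1.380, G_1 = 10^(−1.40/10) = 0.7244
  Stage 2: F_2 = 10^(3.63/10) = 2.307, G_2 = 10^(18.8/10) = 75.86
Friis cascade:
  F = 1.380 + (2.307 − 1)/0.7244 = 3.184
NF = 10 log₁₀(3.184) = 5.03 dB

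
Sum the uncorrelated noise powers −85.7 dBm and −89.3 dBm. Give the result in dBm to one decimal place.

−84.1 dBm

Convert to linear, add, convert back:
P₁ = 2.69×10⁻¹² W, P₂ = 1.17×10⁻¹² W
P_tot = 3.87×10⁻¹² W → 10 log₁₀(P_tot / 10⁻³) = −84.1 dBm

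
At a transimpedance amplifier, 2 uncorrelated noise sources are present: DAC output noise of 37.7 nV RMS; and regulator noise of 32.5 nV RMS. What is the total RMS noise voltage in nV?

49.8 nV

Uncorrelated sources add in power (mean-square): V_tot = √(ΣV_i²)
V_tot = √[(3.77×10⁻⁸)² + (3.25×10⁻⁸)²] = 4.98×10⁻⁸ V = 49.8 nV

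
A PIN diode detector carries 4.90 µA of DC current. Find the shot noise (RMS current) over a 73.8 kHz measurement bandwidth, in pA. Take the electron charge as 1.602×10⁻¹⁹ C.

340 pA

I_n = √(2qI·B)
2qI·B = 2 × 1.602×10⁻¹⁹ × 4.90×10⁻⁶ × 7.38×10⁴ = 1.16×10⁻¹⁹ A²
I_n = √(1.16×10⁻¹⁹) = 3.40×10⁻¹⁰ A = 340 pA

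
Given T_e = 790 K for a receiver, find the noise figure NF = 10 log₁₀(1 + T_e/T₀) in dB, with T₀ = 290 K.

5.71 dB

F = 1 + T_e/T₀ = 1 + 790/290 = 3.72414
NF = 10 log₁₀(3.72414) = 5.71 dB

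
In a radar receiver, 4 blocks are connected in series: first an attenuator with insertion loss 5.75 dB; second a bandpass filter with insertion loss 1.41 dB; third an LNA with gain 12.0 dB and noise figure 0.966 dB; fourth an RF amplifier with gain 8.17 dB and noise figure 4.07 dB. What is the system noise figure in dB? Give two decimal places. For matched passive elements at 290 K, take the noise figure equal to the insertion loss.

Convert to linear (a loss of L dB is a gain of −L dB): F_i = 10^(NF_i/10), G_i = 10^(G_i,dB/10)
  Stage 1: F_1 = 10^(5.75/10) = 3.758, G_1 = 10^(−5.75/10) = 0.2661
  Stage 2: F_2 = 10^(1.41/10) = 1.384, G_2 = 10^(−1.41/10) = 0.7228
  Stage 3: F_3 = 10^(0.966/10) = 1.249, G_3 = 10^(12.0/10) = 15.85
  Stage 4: F_4 = 10^(4.07/10) = 2.553, G_4 = 10^(8.17/10) = 6.561
Friis cascade:
  F = 3.758 + (1.384 − 1)/0.2661 + (1.249 − 1)/0.1923 + (2.553 − 1)/3.048 = 7.005
NF = 10 log₁₀(7.005) = 8.45 dB

8.45 dB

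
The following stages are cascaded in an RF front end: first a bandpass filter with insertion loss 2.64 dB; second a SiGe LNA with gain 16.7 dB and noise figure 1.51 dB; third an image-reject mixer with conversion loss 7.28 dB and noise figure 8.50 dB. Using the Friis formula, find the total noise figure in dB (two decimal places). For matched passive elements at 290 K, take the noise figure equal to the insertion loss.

4.53 dB

Convert to linear (a loss of L dB is a gain of −L dB): F_i = 10^(NF_i/10), G_i = 10^(G_i,dB/10)
  Stage 1: F_1 = 10^(2.64/10) = 1.837, G_1 = 10^(−2.64/10) = 0.5445
  Stage 2: F_2 = 10^(1.51/10) = 1.416, G_2 = 10^(16.7/10) = 46.77
  Stage 3: F_3 = 10^(8.50/10) = 7.079, G_3 = 10^(−7.28/10) = 0.1871
Friis cascade:
  F = 1.837 + (1.416 − 1)/0.5445 + (7.079 − 1)/25.47 = 2.839
NF = 10 log₁₀(2.839) = 4.53 dB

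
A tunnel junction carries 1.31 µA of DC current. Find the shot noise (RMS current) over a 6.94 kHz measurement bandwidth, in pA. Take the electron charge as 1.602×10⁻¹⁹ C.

54.0 pA

I_n = √(2qI·B)
2qI·B = 2 × 1.602×10⁻¹⁹ × 1.31×10⁻⁶ × 6.94×10³ = 2.91×10⁻²¹ A²
I_n = √(2.91×10⁻²¹) = 5.40×10⁻¹¹ A = 54.0 pA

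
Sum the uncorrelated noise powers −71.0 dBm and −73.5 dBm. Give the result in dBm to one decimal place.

Convert to linear, add, convert back:
P₁ = 7.94×10⁻¹¹ W, P₂ = 4.47×10⁻¹¹ W
P_tot = 1.24×10⁻¹⁰ W → 10 log₁₀(P_tot / 10⁻³) = −69.1 dBm

−69.1 dBm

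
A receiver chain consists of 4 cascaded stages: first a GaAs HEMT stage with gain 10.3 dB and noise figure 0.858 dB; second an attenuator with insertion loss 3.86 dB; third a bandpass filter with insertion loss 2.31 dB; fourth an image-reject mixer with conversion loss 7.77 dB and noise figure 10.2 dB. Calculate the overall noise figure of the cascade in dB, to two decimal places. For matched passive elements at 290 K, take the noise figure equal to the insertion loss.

Convert to linear (a loss of L dB is a gain of −L dB): F_i = 10^(NF_i/10), G_i = 10^(G_i,dB/10)
  Stage 1: F_1 = 10^(0.858/10) = 1.218, G_1 = 10^(10.3/10) = 10.72
  Stage 2: F_2 = 10^(3.86/10) = 2.432, G_2 = 10^(−3.86/10) = 0.4111
  Stage 3: F_3 = 10^(2.31/10) = 1.702, G_3 = 10^(−2.31/10) = 0.5875
  Stage 4: F_4 = 10^(10.2/10) = 10.47, G_4 = 10^(−7.77/10) = 0.1671
Friis cascade:
  F = 1.218 + (2.432 − 1)/10.72 + (1.702 − 1)/4.406 + (10.47 − 1)/2.588 = 5.171
NF = 10 log₁₀(5.171) = 7.14 dB

7.14 dB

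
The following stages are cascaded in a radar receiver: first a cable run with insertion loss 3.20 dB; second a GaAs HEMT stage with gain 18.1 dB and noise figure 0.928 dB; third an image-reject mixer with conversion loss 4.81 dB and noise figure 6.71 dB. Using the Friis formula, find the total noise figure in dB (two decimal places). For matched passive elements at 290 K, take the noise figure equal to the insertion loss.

4.32 dB

Convert to linear (a loss of L dB is a gain of −L dB): F_i = 10^(NF_i/10), G_i = 10^(G_i,dB/10)
  Stage 1: F_1 = 10^(3.20/10) = 2.089, G_1 = 10^(−3.20/10) = 0.4786
  Stage 2: F_2 = 10^(0.928/10) = 1.238, G_2 = 10^(18.1/10) = 64.57
  Stage 3: F_3 = 10^(6.71/10) = 4.688, G_3 = 10^(−4.81/10) = 0.3304
Friis cascade:
  F = 2.089 + (1.238 − 1)/0.4786 + (4.688 − 1)/30.90 = 2.706
NF = 10 log₁₀(2.706) = 4.32 dB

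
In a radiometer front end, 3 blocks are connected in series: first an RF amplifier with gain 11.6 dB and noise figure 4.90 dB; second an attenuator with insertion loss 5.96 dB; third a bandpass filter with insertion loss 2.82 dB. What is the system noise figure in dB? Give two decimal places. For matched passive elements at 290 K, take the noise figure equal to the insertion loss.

5.49 dB

Convert to linear (a loss of L dB is a gain of −L dB): F_i = 10^(NF_i/10), G_i = 10^(G_i,dB/10)
  Stage 1: F_1 = 10^(4.90/10) = 3.090, G_1 = 10^(11.6/10) = 14.45
  Stage 2: F_2 = 10^(5.96/10) = 3.945, G_2 = 10^(−5.96/10) = 0.2535
  Stage 3: F_3 = 10^(2.82/10) = 1.914, G_3 = 10^(−2.82/10) = 0.5224
Friis cascade:
  F = 3.090 + (3.945 − 1)/14.45 + (1.914 − 1)/3.664 = 3.544
NF = 10 log₁₀(3.544) = 5.49 dB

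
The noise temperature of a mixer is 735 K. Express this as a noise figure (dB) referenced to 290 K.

F = 1 + T_e/T₀ = 1 + 735/290 = 3.53448
NF = 10 log₁₀(3.53448) = 5.48 dB

5.48 dB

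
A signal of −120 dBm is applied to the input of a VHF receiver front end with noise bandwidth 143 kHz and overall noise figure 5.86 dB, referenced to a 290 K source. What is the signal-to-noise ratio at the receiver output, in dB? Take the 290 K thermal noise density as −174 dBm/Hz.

−3.4 dB

Noise floor: N = −174 + 10 log₁₀(B) + NF
10 log₁₀(1.43×10⁵) = 51.55 dB
N = −174 + 51.55 + 5.86 = −116.59 dBm
SNR = P_sig − N = −120 − (−116.59) = −3.41 dB → −3.4 dB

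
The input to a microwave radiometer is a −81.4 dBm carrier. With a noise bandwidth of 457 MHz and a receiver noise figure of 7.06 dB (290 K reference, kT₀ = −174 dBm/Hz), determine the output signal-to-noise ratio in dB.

−1.1 dB

Noise floor: N = −174 + 10 log₁₀(B) + NF
10 log₁₀(4.57×10⁸) = 86.6 dB
N = −174 + 86.6 + 7.06 = −80.34 dBm
SNR = P_sig − N = −81.4 − (−80.34) = −1.06 dB → −1.1 dB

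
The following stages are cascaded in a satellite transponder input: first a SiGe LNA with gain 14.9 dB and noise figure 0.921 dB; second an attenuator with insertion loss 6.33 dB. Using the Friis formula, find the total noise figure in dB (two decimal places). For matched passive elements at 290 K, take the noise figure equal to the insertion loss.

1.28 dB

Convert to linear (a loss of L dB is a gain of −L dB): F_i = 10^(NF_i/10), G_i = 10^(G_i,dB/10)
  Stage 1: F_1 = 10^(0.921/10) = 1.236, G_1 = 10^(14.9/10) = 30.90
  Stage 2: F_2 = 10^(6.33/10) = 4.295, G_2 = 10^(−6.33/10) = 0.2328
Friis cascade:
  F = 1.236 + (4.295 − 1)/30.90 = 1.343
NF = 10 log₁₀(1.343) = 1.28 dB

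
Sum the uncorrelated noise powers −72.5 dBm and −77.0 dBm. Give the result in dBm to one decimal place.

−71.2 dBm

Convert to linear, add, convert back:
P₁ = 5.62×10⁻¹¹ W, P₂ = 2.00×10⁻¹¹ W
P_tot = 7.62×10⁻¹¹ W → 10 log₁₀(P_tot / 10⁻³) = −71.2 dBm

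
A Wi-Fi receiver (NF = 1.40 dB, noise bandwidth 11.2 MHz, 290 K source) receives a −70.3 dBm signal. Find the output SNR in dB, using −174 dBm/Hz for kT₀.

Noise floor: N = −174 + 10 log₁₀(B) + NF
10 log₁₀(1.12×10⁷) = 70.49 dB
N = −174 + 70.49 + 1.40 = −102.11 dBm
SNR = P_sig − N = −70.3 − (−102.11) = 31.81 dB → 31.8 dB

31.8 dB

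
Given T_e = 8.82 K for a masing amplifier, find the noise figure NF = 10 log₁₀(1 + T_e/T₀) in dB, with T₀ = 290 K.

F = 1 + T_e/T₀ = 1 + 8.82/290 = 1.03041
NF = 10 log₁₀(1.03041) = 0.130 dB

0.130 dB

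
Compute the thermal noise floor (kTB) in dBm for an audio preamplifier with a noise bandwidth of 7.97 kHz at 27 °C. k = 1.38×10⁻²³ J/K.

−134.8 dBm

T = 27 °C + 273.15 = 300.15 K
P_n = kTB = 1.38×10⁻²³ × 300.15 × 7.97×10³ = 3.30×10⁻¹⁷ W
In dBm: 10 log₁₀(3.30×10⁻¹⁷ / 10⁻³) = −134.8 dBm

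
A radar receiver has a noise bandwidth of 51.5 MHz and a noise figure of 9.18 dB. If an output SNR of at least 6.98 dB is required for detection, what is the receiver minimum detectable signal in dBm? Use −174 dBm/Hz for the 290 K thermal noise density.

−80.7 dBm

Sensitivity = −174 + 10 log₁₀(B) + NF + SNR_min
= −174 + 77.12 + 9.18 + 6.98
= −80.72 dBm → −80.7 dBm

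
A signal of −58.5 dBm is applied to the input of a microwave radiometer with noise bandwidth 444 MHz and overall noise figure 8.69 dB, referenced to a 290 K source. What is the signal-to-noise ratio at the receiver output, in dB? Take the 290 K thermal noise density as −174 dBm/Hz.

20.3 dB

Noise floor: N = −174 + 10 log₁₀(B) + NF
10 log₁₀(4.44×10⁸) = 86.47 dB
N = −174 + 86.47 + 8.69 = −78.84 dBm
SNR = P_sig − N = −58.5 − (−78.84) = 20.34 dB → 20.3 dB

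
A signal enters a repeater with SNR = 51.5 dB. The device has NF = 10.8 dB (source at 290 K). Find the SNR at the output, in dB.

By definition F = SNR_in/SNR_out, so in dB: SNR_out = SNR_in − NF
SNR_out = 51.5 − 10.8 = 40.7 dB

40.7 dB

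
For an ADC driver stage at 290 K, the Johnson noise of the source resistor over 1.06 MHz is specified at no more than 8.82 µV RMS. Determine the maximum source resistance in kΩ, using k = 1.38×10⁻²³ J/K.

4.58 kΩ

Johnson–Nyquist: V_n = √(4kTRB) ⇒ R = V_n² / (4kTB)
4kTB = 4 × 1.38×10⁻²³ × 290 × 1.06×10⁶ = 1.70×10⁻¹⁴
R = (8.82×10⁻⁶)² / 1.70×10⁻¹⁴ = 4.58×10³ Ω = 4.58 kΩ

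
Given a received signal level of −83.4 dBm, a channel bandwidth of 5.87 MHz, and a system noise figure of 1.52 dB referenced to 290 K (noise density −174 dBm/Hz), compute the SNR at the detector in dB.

21.4 dB

Noise floor: N = −174 + 10 log₁₀(B) + NF
10 log₁₀(5.87×10⁶) = 67.69 dB
N = −174 + 67.69 + 1.52 = −104.79 dBm
SNR = P_sig − N = −83.4 − (−104.79) = 21.39 dB → 21.4 dB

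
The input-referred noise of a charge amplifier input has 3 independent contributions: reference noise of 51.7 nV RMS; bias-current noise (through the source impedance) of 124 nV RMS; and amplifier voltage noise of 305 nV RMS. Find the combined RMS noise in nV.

333 nV

Uncorrelated sources add in power (mean-square): V_tot = √(ΣV_i²)
V_tot = √[(5.17×10⁻⁸)² + (1.24×10⁻⁷)² + (3.05×10⁻⁷)²] = 3.33×10⁻⁷ V = 333 nV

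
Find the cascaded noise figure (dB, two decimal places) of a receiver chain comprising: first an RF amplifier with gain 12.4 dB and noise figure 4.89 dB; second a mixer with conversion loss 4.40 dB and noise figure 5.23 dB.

Convert to linear (a loss of L dB is a gain of −L dB): F_i = 10^(NF_i/10), G_i = 10^(G_i,dB/10)
  Stage 1: F_1 = 10^(4.89/10) = 3.083, G_1 = 10^(12.4/10) = 17.38
  Stage 2: F_2 = 10^(5.23/10) = 3.334, G_2 = 10^(−4.40/10) = 0.3631
Friis cascade:
  F = 3.083 + (3.334 − 1)/17.38 = 3.218
NF = 10 log₁₀(3.218) = 5.08 dB

5.08 dB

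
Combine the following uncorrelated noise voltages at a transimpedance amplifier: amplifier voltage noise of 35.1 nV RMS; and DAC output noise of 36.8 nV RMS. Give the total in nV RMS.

Uncorrelated sources add in power (mean-square): V_tot = √(ΣV_i²)
V_tot = √[(3.51×10⁻⁸)² + (3.68×10⁻⁸)²] = 5.09×10⁻⁸ V = 50.9 nV

50.9 nV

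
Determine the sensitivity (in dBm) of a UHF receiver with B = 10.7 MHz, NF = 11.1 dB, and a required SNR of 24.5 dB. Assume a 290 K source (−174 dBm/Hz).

−68.1 dBm

Sensitivity = −174 + 10 log₁₀(B) + NF + SNR_min
= −174 + 70.29 + 11.1 + 24.5
= −68.11 dBm → −68.1 dBm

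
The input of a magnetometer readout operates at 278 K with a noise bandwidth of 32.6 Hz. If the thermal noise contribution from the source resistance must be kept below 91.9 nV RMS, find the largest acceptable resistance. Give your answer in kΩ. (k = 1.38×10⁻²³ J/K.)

Johnson–Nyquist: V_n = √(4kTRB) ⇒ R = V_n² / (4kTB)
4kTB = 4 × 1.38×10⁻²³ × 278 × 3.26×10¹ = 5.00×10⁻¹⁹
R = (9.19×10⁻⁸)² / 5.00×10⁻¹⁹ = 1.69×10⁴ Ω = 16.9 kΩ

16.9 kΩ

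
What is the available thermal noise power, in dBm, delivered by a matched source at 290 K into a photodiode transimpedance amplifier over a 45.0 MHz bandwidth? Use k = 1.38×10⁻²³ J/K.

P_n = kTB = 1.38×10⁻²³ × 290 × 4.50×10⁷ = 1.80×10⁻¹³ W
In dBm: 10 log₁₀(1.80×10⁻¹³ / 10⁻³) = −97.4 dBm

−97.4 dBm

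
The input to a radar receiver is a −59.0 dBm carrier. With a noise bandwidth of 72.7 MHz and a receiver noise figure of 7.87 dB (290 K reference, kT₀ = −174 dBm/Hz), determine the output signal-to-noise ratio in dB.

Noise floor: N = −174 + 10 log₁₀(B) + NF
10 log₁₀(7.27×10⁷) = 78.62 dB
N = −174 + 78.62 + 7.87 = −87.51 dBm
SNR = P_sig − N = −59.0 − (−87.51) = 28.51 dB → 28.5 dB

28.5 dB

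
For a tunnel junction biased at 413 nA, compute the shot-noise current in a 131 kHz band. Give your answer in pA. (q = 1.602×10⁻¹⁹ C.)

132 pA

I_n = √(2qI·B)
2qI·B = 2 × 1.602×10⁻¹⁹ × 4.13×10⁻⁷ × 1.31×10⁵ = 1.73×10⁻²⁰ A²
I_n = √(1.73×10⁻²⁰) = 1.32×10⁻¹⁰ A = 132 pA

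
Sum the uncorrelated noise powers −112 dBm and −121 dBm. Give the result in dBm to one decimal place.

−111.5 dBm

Convert to linear, add, convert back:
P₁ = 6.31×10⁻¹⁵ W, P₂ = 7.94×10⁻¹⁶ W
P_tot = 7.10×10⁻¹⁵ W → 10 log₁₀(P_tot / 10⁻³) = −111.5 dBm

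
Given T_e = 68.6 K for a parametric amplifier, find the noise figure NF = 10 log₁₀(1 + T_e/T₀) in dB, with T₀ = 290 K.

F = 1 + T_e/T₀ = 1 + 68.6/290 = 1.23655
NF = 10 log₁₀(1.23655) = 0.922 dB

0.922 dB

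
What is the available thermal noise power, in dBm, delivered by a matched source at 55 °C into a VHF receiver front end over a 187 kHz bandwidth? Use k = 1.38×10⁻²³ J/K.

−120.7 dBm

T = 55 °C + 273.15 = 328.15 K
P_n = kTB = 1.38×10⁻²³ × 328.15 × 1.87×10⁵ = 8.47×10⁻¹⁶ W
In dBm: 10 log₁₀(8.47×10⁻¹⁶ / 10⁻³) = −120.7 dBm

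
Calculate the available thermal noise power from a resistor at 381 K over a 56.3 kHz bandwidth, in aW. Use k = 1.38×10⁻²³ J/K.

P_n = kTB = 1.38×10⁻²³ × 381 × 5.63×10⁴ = 2.96×10⁻¹⁶ W = 296 aW

296 aW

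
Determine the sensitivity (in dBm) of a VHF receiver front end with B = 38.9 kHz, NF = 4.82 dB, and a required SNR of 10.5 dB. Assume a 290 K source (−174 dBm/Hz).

Sensitivity = −174 + 10 log₁₀(B) + NF + SNR_min
= −174 + 45.9 + 4.82 + 10.5
= −112.78 dBm → −112.8 dBm

−112.8 dBm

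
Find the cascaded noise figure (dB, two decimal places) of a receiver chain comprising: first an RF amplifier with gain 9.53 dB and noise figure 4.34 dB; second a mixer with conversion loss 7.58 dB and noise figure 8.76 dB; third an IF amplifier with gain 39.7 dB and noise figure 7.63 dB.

8.13 dB

Convert to linear (a loss of L dB is a gain of −L dB): F_i = 10^(NF_i/10), G_i = 10^(G_i,dB/10)
  Stage 1: F_1 = 10^(4.34/10) = 2.716, G_1 = 10^(9.53/10) = 8.974
  Stage 2: F_2 = 10^(8.76/10) = 7.516, G_2 = 10^(−7.58/10) = 0.1746
  Stage 3: F_3 = 10^(7.63/10) = 5.794, G_3 = 10^(39.7/10) = 9333
Friis cascade:
  F = 2.716 + (7.516 − 1)/8.974 + (5.794 − 1)/1.567 = 6.503
NF = 10 log₁₀(6.503) = 8.13 dB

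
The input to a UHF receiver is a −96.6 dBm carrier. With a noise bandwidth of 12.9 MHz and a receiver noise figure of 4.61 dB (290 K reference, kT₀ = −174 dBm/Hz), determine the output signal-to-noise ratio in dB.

Noise floor: N = −174 + 10 log₁₀(B) + NF
10 log₁₀(1.29×10⁷) = 71.11 dB
N = −174 + 71.11 + 4.61 = −98.28 dBm
SNR = P_sig − N = −96.6 − (−98.28) = 1.68 dB → 1.7 dB

1.7 dB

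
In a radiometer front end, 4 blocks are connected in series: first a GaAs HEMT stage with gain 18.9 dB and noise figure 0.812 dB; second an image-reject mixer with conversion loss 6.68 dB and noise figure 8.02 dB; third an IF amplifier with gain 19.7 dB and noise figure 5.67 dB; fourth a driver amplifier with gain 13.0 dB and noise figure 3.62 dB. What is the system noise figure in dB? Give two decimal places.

1.57 dB

Convert to linear (a loss of L dB is a gain of −L dB): F_i = 10^(NF_i/10), G_i = 10^(G_i,dB/10)
  Stage 1: F_1 = 10^(0.812/10) = 1.206, G_1 = 10^(18.9/10) = 77.62
  Stage 2: F_2 = 10^(8.02/10) = 6.339, G_2 = 10^(−6.68/10) = 0.2148
  Stage 3: F_3 = 10^(5.67/10) = 3.690, G_3 = 10^(19.7/10) = 93.33
  Stage 4: F_4 = 10^(3.62/10) = 2.301, G_4 = 10^(13.0/10) = 19.95
Friis cascade:
  F = 1.206 + (6.339 − 1)/77.62 + (3.690 − 1)/16.67 + (2.301 − 1)/1556 = 1.437
NF = 10 log₁₀(1.437) = 1.57 dB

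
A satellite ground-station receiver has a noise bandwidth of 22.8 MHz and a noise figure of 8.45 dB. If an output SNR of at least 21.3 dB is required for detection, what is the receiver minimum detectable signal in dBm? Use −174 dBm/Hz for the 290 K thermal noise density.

Sensitivity = −174 + 10 log₁₀(B) + NF + SNR_min
= −174 + 73.58 + 8.45 + 21.3
= −70.67 dBm → −70.7 dBm

−70.7 dBm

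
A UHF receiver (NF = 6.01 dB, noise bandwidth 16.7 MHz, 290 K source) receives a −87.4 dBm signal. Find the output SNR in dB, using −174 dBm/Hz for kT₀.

8.4 dB

Noise floor: N = −174 + 10 log₁₀(B) + NF
10 log₁₀(1.67×10⁷) = 72.23 dB
N = −174 + 72.23 + 6.01 = −95.76 dBm
SNR = P_sig − N = −87.4 − (−95.76) = 8.36 dB → 8.4 dB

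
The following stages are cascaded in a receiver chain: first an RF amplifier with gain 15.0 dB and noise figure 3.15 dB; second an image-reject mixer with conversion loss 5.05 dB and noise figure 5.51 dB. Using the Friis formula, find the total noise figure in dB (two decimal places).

Convert to linear (a loss of L dB is a gain of −L dB): F_i = 10^(NF_i/10), G_i = 10^(G_i,dB/10)
  Stage 1: F_1 = 10^(3.15/10) = 2.065, G_1 = 10^(15.0/10) = 31.62
  Stage 2: F_2 = 10^(5.51/10) = 3.556, G_2 = 10^(−5.05/10) = 0.3126
Friis cascade:
  F = 2.065 + (3.556 − 1)/31.62 = 2.146
NF = 10 log₁₀(2.146) = 3.32 dB

3.32 dB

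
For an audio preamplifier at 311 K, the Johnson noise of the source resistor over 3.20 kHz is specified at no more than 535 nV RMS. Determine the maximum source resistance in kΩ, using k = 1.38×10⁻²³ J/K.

Johnson–Nyquist: V_n = √(4kTRB) ⇒ R = V_n² / (4kTB)
4kTB = 4 × 1.38×10⁻²³ × 311 × 3.20×10³ = 5.49×10⁻¹⁷
R = (5.35×10⁻⁷)² / 5.49×10⁻¹⁷ = 5.21×10³ Ω = 5.21 kΩ

5.21 kΩ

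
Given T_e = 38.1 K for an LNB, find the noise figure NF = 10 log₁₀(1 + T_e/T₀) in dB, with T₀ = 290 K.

0.536 dB

F = 1 + T_e/T₀ = 1 + 38.1/290 = 1.13138
NF = 10 log₁₀(1.13138) = 0.536 dB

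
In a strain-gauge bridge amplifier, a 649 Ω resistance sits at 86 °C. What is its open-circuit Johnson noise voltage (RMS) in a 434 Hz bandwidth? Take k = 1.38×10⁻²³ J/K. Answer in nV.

74.7 nV

T = 86 °C + 273.15 = 359.15 K
V_n = √(4kTRB)
4kTRB = 4 × 1.38×10⁻²³ × 359.15 × 6.49×10² × 4.34×10² = 5.58×10⁻¹⁵ V²
V_n = √(5.58×10⁻¹⁵) = 7.47×10⁻⁸ V = 74.7 nV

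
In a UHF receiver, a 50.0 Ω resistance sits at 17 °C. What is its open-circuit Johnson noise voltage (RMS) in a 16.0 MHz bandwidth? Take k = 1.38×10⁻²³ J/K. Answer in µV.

3.58 µV

T = 17 °C + 273.15 = 290.15 K
V_n = √(4kTRB)
4kTRB = 4 × 1.38×10⁻²³ × 290.15 × 5.00×10¹ × 1.60×10⁷ = 1.28×10⁻¹¹ V²
V_n = √(1.28×10⁻¹¹) = 3.58×10⁻⁶ V = 3.58 µV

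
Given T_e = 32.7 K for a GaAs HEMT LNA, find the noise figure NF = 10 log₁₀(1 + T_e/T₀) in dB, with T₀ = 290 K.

F = 1 + T_e/T₀ = 1 + 32.7/290 = 1.11276
NF = 10 log₁₀(1.11276) = 0.464 dB

0.464 dB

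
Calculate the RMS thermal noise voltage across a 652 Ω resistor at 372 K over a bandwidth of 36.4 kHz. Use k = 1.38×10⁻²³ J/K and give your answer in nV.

698 nV

V_n = √(4kTRB)
4kTRB = 4 × 1.38×10⁻²³ × 372 × 6.52×10² × 3.64×10⁴ = 4.87×10⁻¹³ V²
V_n = √(4.87×10⁻¹³) = 6.98×10⁻⁷ V = 698 nV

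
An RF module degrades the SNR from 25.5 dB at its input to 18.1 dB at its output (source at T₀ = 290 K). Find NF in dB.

7.4 dB

NF (dB) = SNR_in(dB) − SNR_out(dB) when the source is at T₀
NF = 25.5 − 18.1 = 7.4 dB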